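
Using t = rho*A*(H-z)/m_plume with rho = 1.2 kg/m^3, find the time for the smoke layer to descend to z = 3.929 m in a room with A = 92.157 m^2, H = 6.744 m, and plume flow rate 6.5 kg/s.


H - z = 2.815 m
t = 1.2 * 92.157 * 2.815 / 6.5 = 47.893 s

47.893 s


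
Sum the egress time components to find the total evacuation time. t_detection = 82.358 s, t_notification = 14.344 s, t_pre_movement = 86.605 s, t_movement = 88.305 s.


Total = 82.358 + 14.344 + 86.605 + 88.305 = 271.612 s

271.612 s


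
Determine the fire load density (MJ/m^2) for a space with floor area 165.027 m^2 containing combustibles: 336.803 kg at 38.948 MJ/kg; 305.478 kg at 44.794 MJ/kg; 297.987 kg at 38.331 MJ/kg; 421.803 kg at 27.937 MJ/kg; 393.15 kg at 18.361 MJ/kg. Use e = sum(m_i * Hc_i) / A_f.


Total energy = 336.803*38.948 + 305.478*44.794 + 297.987*38.331 + 421.803*27.937 + 393.15*18.361
= 13117.80 + 13683.58 + 11422.14 + 11783.91 + 7218.627
= 57226.06 MJ
e = 57226.06 / 165.027 = 346.77 MJ/m^2

346.77 MJ/m^2


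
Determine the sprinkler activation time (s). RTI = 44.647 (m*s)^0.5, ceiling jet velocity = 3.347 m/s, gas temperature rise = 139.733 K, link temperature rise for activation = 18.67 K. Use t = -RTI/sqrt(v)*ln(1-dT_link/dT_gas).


dT_link/dT_gas = 0.13361
ln(1 - 0.13361) = -0.14342
t = -44.647 / sqrt(3.347) * -0.14342 = 3.5001 s

3.5001 s


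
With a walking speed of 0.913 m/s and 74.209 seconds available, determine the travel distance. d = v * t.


d = 0.913 * 74.209 = 67.753 m

67.753 m


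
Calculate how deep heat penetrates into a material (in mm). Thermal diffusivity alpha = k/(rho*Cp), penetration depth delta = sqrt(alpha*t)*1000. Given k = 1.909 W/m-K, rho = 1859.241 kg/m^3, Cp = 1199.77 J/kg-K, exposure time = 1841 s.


alpha = 1.909 / (1859.241 * 1199.77) = 8.5580e-07 m^2/s
alpha * t = 0.0015755
delta = sqrt(0.0015755) * 1000 = 39.693 mm

39.693 mm


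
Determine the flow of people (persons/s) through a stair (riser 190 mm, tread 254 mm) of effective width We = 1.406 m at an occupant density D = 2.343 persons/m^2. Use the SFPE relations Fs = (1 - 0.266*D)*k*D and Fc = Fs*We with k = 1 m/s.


1 - 0.266*D = 1 - 0.266*2.343 = 0.37676
Fs = 0.37676 * 1 * 2.343 = 0.88275 persons/(s*m)
Fc = 0.88275 * 1.406 = 1.2412 persons/s

1.2412 persons/s


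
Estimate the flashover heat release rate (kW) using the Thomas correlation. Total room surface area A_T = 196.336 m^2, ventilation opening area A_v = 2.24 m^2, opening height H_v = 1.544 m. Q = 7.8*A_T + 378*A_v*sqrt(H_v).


7.8*A_T = 1531.4
sqrt(H_v) = 1.2426
378*A_v*sqrt(H_v) = 1052.1
Q = 1531.4 + 1052.1 = 2583.5 kW

2583.5 kW


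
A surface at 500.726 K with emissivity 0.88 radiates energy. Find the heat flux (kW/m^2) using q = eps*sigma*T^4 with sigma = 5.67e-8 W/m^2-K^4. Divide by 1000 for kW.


T^4 = 6.2864e+10
q = 0.88 * 5.67e-8 * 6.2864e+10 / 1000 = 3.1367 kW/m^2

3.1367 kW/m^2


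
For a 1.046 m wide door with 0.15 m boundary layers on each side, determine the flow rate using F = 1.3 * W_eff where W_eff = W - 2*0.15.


W_eff = 1.046 - 0.30 = 0.746 m
F = 1.3 * 0.746 = 0.96980 persons/s

0.96980 persons/s


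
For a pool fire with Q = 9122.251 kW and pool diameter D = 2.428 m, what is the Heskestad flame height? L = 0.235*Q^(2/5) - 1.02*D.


Q^(2/5) = 38.374
0.235 * Q^(2/5) = 9.0180
1.02 * D = 2.4766
L = 6.5414 m

6.5414 m


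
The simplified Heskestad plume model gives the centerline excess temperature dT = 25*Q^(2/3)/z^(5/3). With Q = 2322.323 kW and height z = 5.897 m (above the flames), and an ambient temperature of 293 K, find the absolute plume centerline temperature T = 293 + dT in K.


Q^(2/3) = 175.37
z^(5/3) = 19.248
dT = 25 * 175.37 / 19.248 = 227.77 K
T = 293 + 227.77 = 520.77 K

520.77 K


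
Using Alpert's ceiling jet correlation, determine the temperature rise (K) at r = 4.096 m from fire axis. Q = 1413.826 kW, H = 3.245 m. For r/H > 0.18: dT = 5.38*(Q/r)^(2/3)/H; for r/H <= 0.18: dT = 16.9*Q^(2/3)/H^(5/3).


r/H = 4.096 / 3.245 = 1.2622
r/H > 0.18, so dT = 5.38*(Q/r)^(2/3)/H
Q/r = 345.17
(Q/r)^(2/3) = 49.207
dT = 5.38 * 49.207 / 3.245 = 81.581 K

81.581 K


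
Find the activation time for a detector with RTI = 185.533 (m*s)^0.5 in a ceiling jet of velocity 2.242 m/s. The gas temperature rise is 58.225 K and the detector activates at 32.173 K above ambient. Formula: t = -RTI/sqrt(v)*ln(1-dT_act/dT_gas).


dT_act/dT_gas = 0.55256
ln(1 - 0.55256) = -0.80422
t = -185.533 / sqrt(2.242) * -0.80422 = 99.650 s

99.650 s


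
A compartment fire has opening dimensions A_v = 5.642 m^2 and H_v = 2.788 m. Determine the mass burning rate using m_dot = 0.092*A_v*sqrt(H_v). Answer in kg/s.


sqrt(H_v) = 1.6697
m_dot = 0.092 * 5.642 * 1.6697 = 0.86670 kg/s

0.86670 kg/s


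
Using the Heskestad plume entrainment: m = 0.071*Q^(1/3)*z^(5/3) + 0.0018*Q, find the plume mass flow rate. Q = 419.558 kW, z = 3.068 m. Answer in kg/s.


Q^(1/3) = 7.4862
z^(5/3) = 6.4778
First term = 0.071 * 7.4862 * 6.4778 = 3.4431
Second term = 0.0018 * 419.558 = 0.75520
m = 4.1983 kg/s

4.1983 kg/s


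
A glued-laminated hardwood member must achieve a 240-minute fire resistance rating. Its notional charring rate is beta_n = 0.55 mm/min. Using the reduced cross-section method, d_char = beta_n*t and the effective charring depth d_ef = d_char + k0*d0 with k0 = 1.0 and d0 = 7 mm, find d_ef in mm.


d_char = 0.55 * 240 = 132 mm
d_ef = 132 + 1.0*7 = 139 mm

139 mm


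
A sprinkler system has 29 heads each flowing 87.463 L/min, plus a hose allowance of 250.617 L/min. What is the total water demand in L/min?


Sprinkler demand = 29 * 87.463 = 2536.427 L/min
Total = 2536.427 + 250.617 = 2787.044 L/min

2787.044 L/min


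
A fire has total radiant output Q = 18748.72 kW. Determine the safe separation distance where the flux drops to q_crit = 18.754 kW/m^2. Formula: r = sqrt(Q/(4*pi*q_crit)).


4*pi*q_crit = 235.67
Q/(4*pi*q_crit) = 79.555
r = sqrt(79.555) = 8.9194 m

8.9194 m


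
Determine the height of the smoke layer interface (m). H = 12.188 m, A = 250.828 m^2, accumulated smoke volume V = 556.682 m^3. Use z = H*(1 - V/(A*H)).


V/(A*H) = 0.18210
1 - 0.18210 = 0.81790
z = 12.188 * 0.81790 = 9.9686 m

9.9686 m


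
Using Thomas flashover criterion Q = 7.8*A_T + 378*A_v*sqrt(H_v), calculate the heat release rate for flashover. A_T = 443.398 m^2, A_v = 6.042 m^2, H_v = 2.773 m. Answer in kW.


7.8*A_T = 3458.5
sqrt(H_v) = 1.6652
378*A_v*sqrt(H_v) = 3803.2
Q = 3458.5 + 3803.2 = 7261.7 kW

7261.7 kW


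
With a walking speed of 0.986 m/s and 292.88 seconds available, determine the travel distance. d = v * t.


d = 0.986 * 292.88 = 288.78 m

288.78 m


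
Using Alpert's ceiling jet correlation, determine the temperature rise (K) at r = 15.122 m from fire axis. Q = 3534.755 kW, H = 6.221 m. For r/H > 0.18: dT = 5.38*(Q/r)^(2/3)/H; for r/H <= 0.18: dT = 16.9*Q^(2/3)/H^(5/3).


r/H = 15.122 / 6.221 = 2.4308
r/H > 0.18, so dT = 5.38*(Q/r)^(2/3)/H
Q/r = 233.75
(Q/r)^(2/3) = 37.946
dT = 5.38 * 37.946 / 6.221 = 32.816 K

32.816 K


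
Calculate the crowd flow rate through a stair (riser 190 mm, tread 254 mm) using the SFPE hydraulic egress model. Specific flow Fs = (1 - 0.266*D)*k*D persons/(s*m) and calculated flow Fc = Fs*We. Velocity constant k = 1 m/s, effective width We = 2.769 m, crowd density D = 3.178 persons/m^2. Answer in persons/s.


1 - 0.266*D = 1 - 0.266*3.178 = 0.15465
Fs = 0.15465 * 1 * 3.178 = 0.49148 persons/(s*m)
Fc = 0.49148 * 2.769 = 1.3609 persons/s

1.3609 persons/s


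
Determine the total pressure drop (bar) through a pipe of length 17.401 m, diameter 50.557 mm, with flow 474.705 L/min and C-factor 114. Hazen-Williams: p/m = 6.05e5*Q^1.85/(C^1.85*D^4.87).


Q^1.85 = 89410
C^1.85 = 6386.7
D^4.87 = 1.9834e+08
p/m = 0.042702 bar/m
p_total = 0.042702 * 17.401 = 0.74306 bar

0.74306 bar


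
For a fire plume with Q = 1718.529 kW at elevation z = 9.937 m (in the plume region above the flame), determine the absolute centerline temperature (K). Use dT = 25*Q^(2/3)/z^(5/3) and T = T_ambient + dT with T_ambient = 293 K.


Q^(2/3) = 143.47
z^(5/3) = 45.930
dT = 25 * 143.47 / 45.930 = 78.094 K
T = 293 + 78.094 = 371.09 K

371.09 K


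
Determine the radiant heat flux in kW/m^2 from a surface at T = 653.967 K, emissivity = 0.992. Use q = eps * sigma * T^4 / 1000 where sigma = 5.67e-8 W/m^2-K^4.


T^4 = 1.8290e+11
q = 0.992 * 5.67e-8 * 1.8290e+11 / 1000 = 10.288 kW/m^2

10.288 kW/m^2


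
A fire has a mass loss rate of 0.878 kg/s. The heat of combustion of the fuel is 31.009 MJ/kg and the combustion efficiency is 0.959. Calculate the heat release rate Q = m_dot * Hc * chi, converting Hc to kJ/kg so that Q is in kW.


Hc = 31.009 MJ/kg = 31.009 * 1000 kJ/kg = 31009 kJ/kg
Q = 0.878 kg/s * 31009 kJ/kg * 0.959 = 26110 kW

26110 kW


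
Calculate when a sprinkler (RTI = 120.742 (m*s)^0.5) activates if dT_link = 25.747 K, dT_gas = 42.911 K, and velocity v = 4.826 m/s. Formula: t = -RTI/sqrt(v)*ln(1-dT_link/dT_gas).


dT_link/dT_gas = 0.60001
ln(1 - 0.60001) = -0.91631
t = -120.742 / sqrt(4.826) * -0.91631 = 50.363 s

50.363 s


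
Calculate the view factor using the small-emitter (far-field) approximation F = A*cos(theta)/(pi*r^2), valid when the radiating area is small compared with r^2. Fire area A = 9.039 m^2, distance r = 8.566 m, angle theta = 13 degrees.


cos(13 deg) = 0.97437
pi*r^2 = 230.52
F = 9.039 * 0.97437 / 230.52 = 0.038207

0.038207


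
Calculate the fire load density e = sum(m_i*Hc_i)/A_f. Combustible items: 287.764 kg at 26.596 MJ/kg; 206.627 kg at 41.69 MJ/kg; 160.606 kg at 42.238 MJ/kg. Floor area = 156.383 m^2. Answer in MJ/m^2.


Total energy = 287.764*26.596 + 206.627*41.69 + 160.606*42.238
= 7653.371 + 8614.280 + 6783.676
= 23051.33 MJ
e = 23051.33 / 156.383 = 147.40 MJ/m^2

147.40 MJ/m^2


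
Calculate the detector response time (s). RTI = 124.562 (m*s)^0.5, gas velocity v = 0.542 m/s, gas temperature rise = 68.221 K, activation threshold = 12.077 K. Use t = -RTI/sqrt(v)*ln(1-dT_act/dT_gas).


dT_act/dT_gas = 0.17703
ln(1 - 0.17703) = -0.19483
t = -124.562 / sqrt(0.542) * -0.19483 = 32.965 s

32.965 s


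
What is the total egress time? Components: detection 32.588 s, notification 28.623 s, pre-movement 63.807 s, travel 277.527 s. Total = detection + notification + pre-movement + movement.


Total = 32.588 + 28.623 + 63.807 + 277.527 = 402.545 s

402.545 s


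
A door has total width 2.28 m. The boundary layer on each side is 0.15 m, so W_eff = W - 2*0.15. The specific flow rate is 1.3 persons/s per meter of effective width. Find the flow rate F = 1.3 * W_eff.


W_eff = 2.28 - 0.30 = 1.98 m
F = 1.3 * 1.98 = 2.574 persons/s

2.574 persons/s


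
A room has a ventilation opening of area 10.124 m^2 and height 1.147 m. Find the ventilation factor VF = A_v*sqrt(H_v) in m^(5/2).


sqrt(H_v) = 1.0710
VF = 10.124 * 1.0710 = 10.843 m^(5/2)

10.843 m^(5/2)


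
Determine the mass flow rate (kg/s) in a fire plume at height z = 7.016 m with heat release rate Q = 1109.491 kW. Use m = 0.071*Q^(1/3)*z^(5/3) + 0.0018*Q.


Q^(1/3) = 10.352
z^(5/3) = 25.713
First term = 0.071 * 10.352 * 25.713 = 18.899
Second term = 0.0018 * 1109.491 = 1.9971
m = 20.897 kg/s

20.897 kg/s


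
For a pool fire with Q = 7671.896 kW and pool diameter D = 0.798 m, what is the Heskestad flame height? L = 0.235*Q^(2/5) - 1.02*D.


Q^(2/5) = 35.806
0.235 * Q^(2/5) = 8.4145
1.02 * D = 0.81396
L = 7.6006 m

7.6006 m


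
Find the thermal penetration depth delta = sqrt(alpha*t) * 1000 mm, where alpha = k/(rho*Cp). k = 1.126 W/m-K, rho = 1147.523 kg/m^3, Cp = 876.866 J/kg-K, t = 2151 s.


alpha = 1.126 / (1147.523 * 876.866) = 1.1190e-06 m^2/s
alpha * t = 0.0024070
delta = sqrt(0.0024070) * 1000 = 49.062 mm

49.062 mm


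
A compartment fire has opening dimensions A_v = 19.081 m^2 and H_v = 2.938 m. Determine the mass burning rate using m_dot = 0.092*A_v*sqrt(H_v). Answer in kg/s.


sqrt(H_v) = 1.7141
m_dot = 0.092 * 19.081 * 1.7141 = 3.0089 kg/s

3.0089 kg/s


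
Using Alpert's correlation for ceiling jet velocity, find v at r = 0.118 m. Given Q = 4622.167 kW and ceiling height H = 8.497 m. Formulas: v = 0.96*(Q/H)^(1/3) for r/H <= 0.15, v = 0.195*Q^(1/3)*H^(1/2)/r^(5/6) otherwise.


r/H = 0.118 / 8.497 = 0.013887
r/H <= 0.15, so v = 0.96*(Q/H)^(1/3)
Q/H = 543.98
(Q/H)^(1/3) = 8.1632
v = 0.96 * 8.1632 = 7.8367 m/s

7.8367 m/s


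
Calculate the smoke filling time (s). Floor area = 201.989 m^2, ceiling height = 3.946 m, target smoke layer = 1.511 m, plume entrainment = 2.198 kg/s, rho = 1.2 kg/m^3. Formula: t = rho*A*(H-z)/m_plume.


H - z = 2.435 m
t = 1.2 * 201.989 * 2.435 / 2.198 = 268.52 s

268.52 s


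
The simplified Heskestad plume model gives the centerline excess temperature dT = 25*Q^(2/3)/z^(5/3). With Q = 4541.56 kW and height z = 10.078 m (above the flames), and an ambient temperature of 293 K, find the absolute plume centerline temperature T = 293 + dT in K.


Q^(2/3) = 274.24
z^(5/3) = 47.021
dT = 25 * 274.24 / 47.021 = 145.81 K
T = 293 + 145.81 = 438.81 K

438.81 K


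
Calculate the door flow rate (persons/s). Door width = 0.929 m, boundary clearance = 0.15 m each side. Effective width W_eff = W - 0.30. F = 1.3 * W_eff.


W_eff = 0.929 - 0.30 = 0.629 m
F = 1.3 * 0.629 = 0.81770 persons/s

0.81770 persons/s


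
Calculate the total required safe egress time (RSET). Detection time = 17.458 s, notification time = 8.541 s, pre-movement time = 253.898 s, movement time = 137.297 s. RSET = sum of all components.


Total = 17.458 + 8.541 + 253.898 + 137.297 = 417.194 s

417.194 s


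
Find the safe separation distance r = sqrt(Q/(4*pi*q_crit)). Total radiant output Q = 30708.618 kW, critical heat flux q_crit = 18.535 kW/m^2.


4*pi*q_crit = 232.92
Q/(4*pi*q_crit) = 131.84
r = sqrt(131.84) = 11.482 m

11.482 m


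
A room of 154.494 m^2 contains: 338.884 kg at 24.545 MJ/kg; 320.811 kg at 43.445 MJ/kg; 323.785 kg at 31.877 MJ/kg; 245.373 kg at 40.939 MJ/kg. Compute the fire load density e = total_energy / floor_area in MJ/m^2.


Total energy = 338.884*24.545 + 320.811*43.445 + 323.785*31.877 + 245.373*40.939
= 8317.908 + 13937.63 + 10321.29 + 10045.33
= 42622.16 MJ
e = 42622.16 / 154.494 = 275.88 MJ/m^2

275.88 MJ/m^2


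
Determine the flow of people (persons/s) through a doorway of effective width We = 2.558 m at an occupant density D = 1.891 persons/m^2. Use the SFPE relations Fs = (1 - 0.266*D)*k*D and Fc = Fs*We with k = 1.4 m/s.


1 - 0.266*D = 1 - 0.266*1.891 = 0.49699
Fs = 0.49699 * 1.4 * 1.891 = 1.3157 persons/(s*m)
Fc = 1.3157 * 2.558 = 3.3657 persons/s

3.3657 persons/s


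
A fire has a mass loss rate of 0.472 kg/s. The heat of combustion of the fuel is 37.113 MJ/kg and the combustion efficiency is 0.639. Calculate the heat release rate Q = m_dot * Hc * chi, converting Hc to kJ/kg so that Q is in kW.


Hc = 37.113 MJ/kg = 37.113 * 1000 kJ/kg = 37113 kJ/kg
Q = 0.472 kg/s * 37113 kJ/kg * 0.639 = 11194 kW

11194 kW


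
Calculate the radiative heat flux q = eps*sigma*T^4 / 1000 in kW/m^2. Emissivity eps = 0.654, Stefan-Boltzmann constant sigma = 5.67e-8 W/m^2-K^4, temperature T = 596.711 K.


T^4 = 1.2678e+11
q = 0.654 * 5.67e-8 * 1.2678e+11 / 1000 = 4.7013 kW/m^2

4.7013 kW/m^2


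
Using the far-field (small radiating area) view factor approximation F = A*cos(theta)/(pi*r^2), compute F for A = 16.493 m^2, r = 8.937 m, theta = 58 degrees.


cos(58 deg) = 0.52992
pi*r^2 = 250.92
F = 16.493 * 0.52992 / 250.92 = 0.034832

0.034832


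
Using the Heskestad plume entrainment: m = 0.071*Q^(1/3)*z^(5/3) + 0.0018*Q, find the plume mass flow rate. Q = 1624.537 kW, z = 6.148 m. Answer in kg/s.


Q^(1/3) = 11.756
z^(5/3) = 20.633
First term = 0.071 * 11.756 * 20.633 = 17.221
Second term = 0.0018 * 1624.537 = 2.9242
m = 20.145 kg/s

20.145 kg/s


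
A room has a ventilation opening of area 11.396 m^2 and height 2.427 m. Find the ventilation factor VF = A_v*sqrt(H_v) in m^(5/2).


sqrt(H_v) = 1.5579
VF = 11.396 * 1.5579 = 17.754 m^(5/2)

17.754 m^(5/2)


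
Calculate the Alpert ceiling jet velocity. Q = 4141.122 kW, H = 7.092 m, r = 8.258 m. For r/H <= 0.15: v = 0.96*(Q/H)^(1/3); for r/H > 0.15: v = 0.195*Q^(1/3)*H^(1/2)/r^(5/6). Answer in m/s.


r/H = 8.258 / 7.092 = 1.1644
r/H > 0.15, so v = 0.195*Q^(1/3)*H^(1/2)/r^(5/6)
Q^(1/3) = 16.059
H^(1/2) = 2.6631
r^(5/6) = 5.8085
v = 0.195 * 16.059 * 2.6631 / 5.8085 = 1.4357 m/s

1.4357 m/s


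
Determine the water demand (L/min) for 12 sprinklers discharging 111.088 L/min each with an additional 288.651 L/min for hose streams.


Sprinkler demand = 12 * 111.088 = 1333.056 L/min
Total = 1333.056 + 288.651 = 1621.707 L/min

1621.707 L/min


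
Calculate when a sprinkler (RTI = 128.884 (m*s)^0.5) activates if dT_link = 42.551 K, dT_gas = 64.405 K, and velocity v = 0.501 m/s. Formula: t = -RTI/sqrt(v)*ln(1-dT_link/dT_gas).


dT_link/dT_gas = 0.66068
ln(1 - 0.66068) = -1.0808
t = -128.884 / sqrt(0.501) * -1.0808 = 196.80 s

196.80 s


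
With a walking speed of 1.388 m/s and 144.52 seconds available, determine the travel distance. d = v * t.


d = 1.388 * 144.52 = 200.59 m

200.59 m


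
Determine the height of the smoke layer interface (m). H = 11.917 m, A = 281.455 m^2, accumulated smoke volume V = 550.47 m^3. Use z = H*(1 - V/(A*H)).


V/(A*H) = 0.16412
1 - 0.16412 = 0.83588
z = 11.917 * 0.83588 = 9.9612 m

9.9612 m


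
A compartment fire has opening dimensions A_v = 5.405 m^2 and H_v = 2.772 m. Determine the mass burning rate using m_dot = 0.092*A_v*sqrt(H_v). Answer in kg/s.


sqrt(H_v) = 1.6649
m_dot = 0.092 * 5.405 * 1.6649 = 0.82790 kg/s

0.82790 kg/s


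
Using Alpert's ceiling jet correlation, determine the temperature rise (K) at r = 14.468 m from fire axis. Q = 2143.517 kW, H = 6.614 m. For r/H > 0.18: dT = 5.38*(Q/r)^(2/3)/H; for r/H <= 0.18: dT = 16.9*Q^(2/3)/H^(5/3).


r/H = 14.468 / 6.614 = 2.1875
r/H > 0.18, so dT = 5.38*(Q/r)^(2/3)/H
Q/r = 148.16
(Q/r)^(2/3) = 27.999
dT = 5.38 * 27.999 / 6.614 = 22.775 K

22.775 K


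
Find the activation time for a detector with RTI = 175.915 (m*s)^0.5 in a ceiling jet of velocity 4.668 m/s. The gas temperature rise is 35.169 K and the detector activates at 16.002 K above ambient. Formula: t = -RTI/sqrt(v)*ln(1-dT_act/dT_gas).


dT_act/dT_gas = 0.45500
ln(1 - 0.45500) = -0.60697
t = -175.915 / sqrt(4.668) * -0.60697 = 49.421 s

49.421 s


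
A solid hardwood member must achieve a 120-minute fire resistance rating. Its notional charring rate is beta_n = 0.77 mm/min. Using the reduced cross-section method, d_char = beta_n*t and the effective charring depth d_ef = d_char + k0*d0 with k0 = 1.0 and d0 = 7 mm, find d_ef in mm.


d_char = 0.77 * 120 = 92.4 mm
d_ef = 92.4 + 1.0*7 = 99.4 mm

99.4 mm


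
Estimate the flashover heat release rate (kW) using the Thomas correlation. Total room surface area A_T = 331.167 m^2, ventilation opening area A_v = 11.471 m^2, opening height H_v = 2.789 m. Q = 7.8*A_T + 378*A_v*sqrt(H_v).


7.8*A_T = 2583.1
sqrt(H_v) = 1.6700
378*A_v*sqrt(H_v) = 7241.3
Q = 2583.1 + 7241.3 = 9824.4 kW

9824.4 kW


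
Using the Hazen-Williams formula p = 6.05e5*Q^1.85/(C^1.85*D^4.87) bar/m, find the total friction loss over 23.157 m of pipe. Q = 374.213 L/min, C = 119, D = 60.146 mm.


Q^1.85 = 57580
C^1.85 = 6914.5
D^4.87 = 4.6210e+08
p/m = 0.010903 bar/m
p_total = 0.010903 * 23.157 = 0.25247 bar

0.25247 bar


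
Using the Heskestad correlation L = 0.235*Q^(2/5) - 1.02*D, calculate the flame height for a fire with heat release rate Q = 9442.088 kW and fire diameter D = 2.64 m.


Q^(2/5) = 38.907
0.235 * Q^(2/5) = 9.1431
1.02 * D = 2.6928
L = 6.4503 m

6.4503 m


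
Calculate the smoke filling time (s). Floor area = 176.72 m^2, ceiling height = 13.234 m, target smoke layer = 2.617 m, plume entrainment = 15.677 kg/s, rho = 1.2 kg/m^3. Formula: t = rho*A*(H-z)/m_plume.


H - z = 10.617 m
t = 1.2 * 176.72 * 10.617 / 15.677 = 143.62 s

143.62 s


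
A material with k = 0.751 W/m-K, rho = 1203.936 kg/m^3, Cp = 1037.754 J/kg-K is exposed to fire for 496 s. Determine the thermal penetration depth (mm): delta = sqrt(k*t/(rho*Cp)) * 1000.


alpha = 0.751 / (1203.936 * 1037.754) = 6.0109e-07 m^2/s
alpha * t = 0.00029814
delta = sqrt(0.00029814) * 1000 = 17.267 mm

17.267 mm


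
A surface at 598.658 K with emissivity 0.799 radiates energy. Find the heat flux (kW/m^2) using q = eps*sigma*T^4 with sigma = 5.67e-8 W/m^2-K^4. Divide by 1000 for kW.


T^4 = 1.2844e+11
q = 0.799 * 5.67e-8 * 1.2844e+11 / 1000 = 5.8190 kW/m^2

5.8190 kW/m^2


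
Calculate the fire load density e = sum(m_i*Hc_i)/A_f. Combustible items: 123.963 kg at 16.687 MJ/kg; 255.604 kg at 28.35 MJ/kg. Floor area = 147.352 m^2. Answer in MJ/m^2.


Total energy = 123.963*16.687 + 255.604*28.35
= 2068.571 + 7246.373
= 9314.944 MJ
e = 9314.944 / 147.352 = 63.216 MJ/m^2

63.216 MJ/m^2


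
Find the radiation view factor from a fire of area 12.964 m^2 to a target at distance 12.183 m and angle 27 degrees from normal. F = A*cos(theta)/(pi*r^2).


cos(27 deg) = 0.89101
pi*r^2 = 466.29
F = 12.964 * 0.89101 / 466.29 = 0.024772

0.024772


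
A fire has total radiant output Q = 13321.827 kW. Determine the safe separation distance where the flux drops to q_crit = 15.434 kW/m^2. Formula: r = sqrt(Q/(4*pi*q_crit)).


4*pi*q_crit = 193.95
Q/(4*pi*q_crit) = 68.687
r = sqrt(68.687) = 8.2878 m

8.2878 m


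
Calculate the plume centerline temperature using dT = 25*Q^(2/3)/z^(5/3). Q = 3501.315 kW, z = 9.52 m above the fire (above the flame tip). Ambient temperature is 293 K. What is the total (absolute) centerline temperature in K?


Q^(2/3) = 230.58
z^(5/3) = 42.762
dT = 25 * 230.58 / 42.762 = 134.80 K
T = 293 + 134.80 = 427.80 K

427.80 K


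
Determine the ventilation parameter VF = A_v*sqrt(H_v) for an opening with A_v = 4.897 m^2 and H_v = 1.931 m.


sqrt(H_v) = 1.3896
VF = 4.897 * 1.3896 = 6.8049 m^(5/2)

6.8049 m^(5/2)


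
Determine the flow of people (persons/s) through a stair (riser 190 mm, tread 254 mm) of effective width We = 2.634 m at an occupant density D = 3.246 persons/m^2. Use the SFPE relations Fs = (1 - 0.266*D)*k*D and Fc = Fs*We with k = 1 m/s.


1 - 0.266*D = 1 - 0.266*3.246 = 0.13656
Fs = 0.13656 * 1 * 3.246 = 0.44329 persons/(s*m)
Fc = 0.44329 * 2.634 = 1.1676 persons/s

1.1676 persons/s


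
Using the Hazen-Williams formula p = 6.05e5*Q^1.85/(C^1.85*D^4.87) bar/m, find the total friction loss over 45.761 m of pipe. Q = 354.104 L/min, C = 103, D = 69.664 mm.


Q^1.85 = 51987
C^1.85 = 5293.6
D^4.87 = 9.4504e+08
p/m = 0.0062871 bar/m
p_total = 0.0062871 * 45.761 = 0.28770 bar

0.28770 bar


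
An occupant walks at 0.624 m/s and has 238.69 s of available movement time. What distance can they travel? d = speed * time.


d = 0.624 * 238.69 = 148.94 m

148.94 m


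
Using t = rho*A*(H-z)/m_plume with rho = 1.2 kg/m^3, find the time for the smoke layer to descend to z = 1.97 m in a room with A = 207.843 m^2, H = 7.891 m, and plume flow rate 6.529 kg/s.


H - z = 5.921 m
t = 1.2 * 207.843 * 5.921 / 6.529 = 226.19 s

226.19 s


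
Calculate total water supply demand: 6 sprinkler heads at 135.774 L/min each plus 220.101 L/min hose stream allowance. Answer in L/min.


Sprinkler demand = 6 * 135.774 = 814.644 L/min
Total = 814.644 + 220.101 = 1034.745 L/min

1034.745 L/min


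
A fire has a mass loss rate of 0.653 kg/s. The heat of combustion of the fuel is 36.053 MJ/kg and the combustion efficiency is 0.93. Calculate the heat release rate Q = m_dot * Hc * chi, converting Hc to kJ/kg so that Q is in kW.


Hc = 36.053 MJ/kg = 36.053 * 1000 kJ/kg = 36053 kJ/kg
Q = 0.653 kg/s * 36053 kJ/kg * 0.93 = 21895 kW

21895 kW


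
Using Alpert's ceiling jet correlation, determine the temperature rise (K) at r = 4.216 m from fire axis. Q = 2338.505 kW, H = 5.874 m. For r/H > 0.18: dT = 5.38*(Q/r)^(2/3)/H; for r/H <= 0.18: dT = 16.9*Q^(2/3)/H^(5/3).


r/H = 4.216 / 5.874 = 0.71774
r/H > 0.18, so dT = 5.38*(Q/r)^(2/3)/H
Q/r = 554.67
(Q/r)^(2/3) = 67.509
dT = 5.38 * 67.509 / 5.874 = 61.831 K

61.831 K


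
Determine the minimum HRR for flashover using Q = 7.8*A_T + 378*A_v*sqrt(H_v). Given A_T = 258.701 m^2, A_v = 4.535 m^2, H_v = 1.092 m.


7.8*A_T = 2017.9
sqrt(H_v) = 1.0450
378*A_v*sqrt(H_v) = 1791.3
Q = 2017.9 + 1791.3 = 3809.2 kW

3809.2 kW


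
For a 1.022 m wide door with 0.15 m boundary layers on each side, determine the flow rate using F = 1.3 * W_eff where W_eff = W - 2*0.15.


W_eff = 1.022 - 0.30 = 0.722 m
F = 1.3 * 0.722 = 0.93860 persons/s

0.93860 persons/s


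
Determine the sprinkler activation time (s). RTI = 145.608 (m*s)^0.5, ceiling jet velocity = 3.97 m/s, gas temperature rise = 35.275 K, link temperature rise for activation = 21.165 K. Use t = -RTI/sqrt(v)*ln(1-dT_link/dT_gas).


dT_link/dT_gas = 0.6
ln(1 - 0.6) = -0.91629
t = -145.608 / sqrt(3.97) * -0.91629 = 66.961 s

66.961 s


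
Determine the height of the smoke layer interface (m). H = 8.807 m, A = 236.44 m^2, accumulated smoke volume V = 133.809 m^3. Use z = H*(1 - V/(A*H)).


V/(A*H) = 0.064259
1 - 0.064259 = 0.93574
z = 8.807 * 0.93574 = 8.2411 m

8.2411 m


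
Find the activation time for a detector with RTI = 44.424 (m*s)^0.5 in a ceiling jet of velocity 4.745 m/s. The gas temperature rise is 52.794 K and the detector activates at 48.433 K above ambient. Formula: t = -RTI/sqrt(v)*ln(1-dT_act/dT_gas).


dT_act/dT_gas = 0.91740
ln(1 - 0.91740) = -2.4937
t = -44.424 / sqrt(4.745) * -2.4937 = 50.856 s

50.856 s


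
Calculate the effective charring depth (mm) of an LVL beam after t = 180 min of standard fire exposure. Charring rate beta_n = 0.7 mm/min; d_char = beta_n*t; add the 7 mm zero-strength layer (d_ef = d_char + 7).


d_char = 0.7 * 180 = 126 mm
d_ef = 126 + 1.0*7 = 133 mm

133 mm


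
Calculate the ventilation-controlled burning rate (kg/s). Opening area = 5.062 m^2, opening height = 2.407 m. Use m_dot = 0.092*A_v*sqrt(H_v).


sqrt(H_v) = 1.5515
m_dot = 0.092 * 5.062 * 1.5515 = 0.72252 kg/s

0.72252 kg/s


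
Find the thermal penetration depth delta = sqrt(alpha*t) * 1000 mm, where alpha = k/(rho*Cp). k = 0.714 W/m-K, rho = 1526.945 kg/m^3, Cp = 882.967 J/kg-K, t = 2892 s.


alpha = 0.714 / (1526.945 * 882.967) = 5.2958e-07 m^2/s
alpha * t = 0.0015315
delta = sqrt(0.0015315) * 1000 = 39.135 mm

39.135 mm


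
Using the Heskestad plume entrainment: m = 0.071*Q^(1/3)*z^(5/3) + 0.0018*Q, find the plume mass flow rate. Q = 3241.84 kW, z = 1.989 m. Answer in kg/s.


Q^(1/3) = 14.800
z^(5/3) = 3.1458
First term = 0.071 * 14.800 * 3.1458 = 3.3056
Second term = 0.0018 * 3241.84 = 5.8353
m = 9.1409 kg/s

9.1409 kg/s


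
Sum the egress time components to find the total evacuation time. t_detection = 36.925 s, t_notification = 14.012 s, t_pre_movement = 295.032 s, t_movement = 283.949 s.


Total = 36.925 + 14.012 + 295.032 + 283.949 = 629.918 s

629.918 s


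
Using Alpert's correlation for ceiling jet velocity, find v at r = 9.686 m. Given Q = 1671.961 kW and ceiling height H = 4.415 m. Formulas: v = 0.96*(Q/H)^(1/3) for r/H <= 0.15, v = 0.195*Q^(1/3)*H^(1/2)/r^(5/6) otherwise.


r/H = 9.686 / 4.415 = 2.1939
r/H > 0.15, so v = 0.195*Q^(1/3)*H^(1/2)/r^(5/6)
Q^(1/3) = 11.869
H^(1/2) = 2.1012
r^(5/6) = 6.6342
v = 0.195 * 11.869 * 2.1012 / 6.6342 = 0.73303 m/s

0.73303 m/s


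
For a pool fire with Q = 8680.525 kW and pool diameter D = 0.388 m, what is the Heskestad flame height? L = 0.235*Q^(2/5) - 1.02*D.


Q^(2/5) = 37.620
0.235 * Q^(2/5) = 8.8407
1.02 * D = 0.39576
L = 8.4449 m

8.4449 m


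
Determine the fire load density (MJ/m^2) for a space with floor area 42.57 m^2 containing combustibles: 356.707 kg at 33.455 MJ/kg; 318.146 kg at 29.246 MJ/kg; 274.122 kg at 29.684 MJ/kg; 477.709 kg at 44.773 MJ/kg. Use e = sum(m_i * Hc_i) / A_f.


Total energy = 356.707*33.455 + 318.146*29.246 + 274.122*29.684 + 477.709*44.773
= 11933.63 + 9304.498 + 8137.037 + 21388.47
= 50763.63 MJ
e = 50763.63 / 42.57 = 1192.5 MJ/m^2

1192.5 MJ/m^2


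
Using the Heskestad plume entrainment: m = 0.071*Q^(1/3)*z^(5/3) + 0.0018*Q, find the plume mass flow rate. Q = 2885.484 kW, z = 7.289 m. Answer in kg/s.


Q^(1/3) = 14.237
z^(5/3) = 27.402
First term = 0.071 * 14.237 * 27.402 = 27.698
Second term = 0.0018 * 2885.484 = 5.1939
m = 32.892 kg/s

32.892 kg/s


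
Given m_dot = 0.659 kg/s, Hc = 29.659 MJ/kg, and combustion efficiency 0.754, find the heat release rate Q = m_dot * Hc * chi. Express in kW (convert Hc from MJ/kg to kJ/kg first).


Hc = 29.659 MJ/kg = 29.659 * 1000 kJ/kg = 29659 kJ/kg
Q = 0.659 kg/s * 29659 kJ/kg * 0.754 = 14737 kW

14737 kW


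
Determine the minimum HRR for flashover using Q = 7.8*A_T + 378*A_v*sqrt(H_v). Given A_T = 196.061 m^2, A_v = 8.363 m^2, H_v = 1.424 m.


7.8*A_T = 1529.3
sqrt(H_v) = 1.1933
378*A_v*sqrt(H_v) = 3772.3
Q = 1529.3 + 3772.3 = 5301.6 kW

5301.6 kW


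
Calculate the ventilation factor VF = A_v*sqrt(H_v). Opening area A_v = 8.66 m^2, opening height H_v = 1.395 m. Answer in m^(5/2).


sqrt(H_v) = 1.1811
VF = 8.66 * 1.1811 = 10.228 m^(5/2)

10.228 m^(5/2)


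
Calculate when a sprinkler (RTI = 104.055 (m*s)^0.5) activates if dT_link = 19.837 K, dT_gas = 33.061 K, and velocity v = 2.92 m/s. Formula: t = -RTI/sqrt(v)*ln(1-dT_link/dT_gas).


dT_link/dT_gas = 0.60001
ln(1 - 0.60001) = -0.91632
t = -104.055 / sqrt(2.92) * -0.91632 = 55.798 s

55.798 s


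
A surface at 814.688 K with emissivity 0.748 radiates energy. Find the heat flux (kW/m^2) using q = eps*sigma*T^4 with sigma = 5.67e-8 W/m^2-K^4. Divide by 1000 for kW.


T^4 = 4.4052e+11
q = 0.748 * 5.67e-8 * 4.4052e+11 / 1000 = 18.683 kW/m^2

18.683 kW/m^2


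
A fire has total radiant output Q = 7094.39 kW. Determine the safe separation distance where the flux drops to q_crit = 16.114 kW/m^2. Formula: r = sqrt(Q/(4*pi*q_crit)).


4*pi*q_crit = 202.49
Q/(4*pi*q_crit) = 35.035
r = sqrt(35.035) = 5.9190 m

5.9190 m


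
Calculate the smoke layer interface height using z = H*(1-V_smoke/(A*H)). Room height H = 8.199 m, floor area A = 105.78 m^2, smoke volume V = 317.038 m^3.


V/(A*H) = 0.36555
1 - 0.36555 = 0.63445
z = 8.199 * 0.63445 = 5.2019 m

5.2019 m


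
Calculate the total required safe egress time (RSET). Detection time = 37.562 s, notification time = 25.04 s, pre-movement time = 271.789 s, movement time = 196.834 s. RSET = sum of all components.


Total = 37.562 + 25.04 + 271.789 + 196.834 = 531.225 s

531.225 s


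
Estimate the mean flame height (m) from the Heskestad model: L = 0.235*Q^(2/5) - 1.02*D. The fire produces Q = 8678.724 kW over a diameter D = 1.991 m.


Q^(2/5) = 37.617
0.235 * Q^(2/5) = 8.8400
1.02 * D = 2.0308
L = 6.8091 m

6.8091 m


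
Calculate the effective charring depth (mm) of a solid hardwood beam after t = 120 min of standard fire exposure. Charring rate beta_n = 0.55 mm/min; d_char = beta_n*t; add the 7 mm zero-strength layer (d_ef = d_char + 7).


d_char = 0.55 * 120 = 66 mm
d_ef = 66 + 1.0*7 = 73 mm

73 mm


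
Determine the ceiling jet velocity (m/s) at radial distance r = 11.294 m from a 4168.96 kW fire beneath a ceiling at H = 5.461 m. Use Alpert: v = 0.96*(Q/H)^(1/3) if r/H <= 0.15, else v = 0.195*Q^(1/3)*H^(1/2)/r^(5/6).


r/H = 11.294 / 5.461 = 2.0681
r/H > 0.15, so v = 0.195*Q^(1/3)*H^(1/2)/r^(5/6)
Q^(1/3) = 16.094
H^(1/2) = 2.3369
r^(5/6) = 7.5400
v = 0.195 * 16.094 * 2.3369 / 7.5400 = 0.97269 m/s

0.97269 m/s


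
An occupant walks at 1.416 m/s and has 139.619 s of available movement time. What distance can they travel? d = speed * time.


d = 1.416 * 139.619 = 197.70 m

197.70 m


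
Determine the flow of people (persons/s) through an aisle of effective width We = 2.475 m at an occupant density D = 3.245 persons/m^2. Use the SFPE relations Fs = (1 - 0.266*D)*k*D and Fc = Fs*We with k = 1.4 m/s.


1 - 0.266*D = 1 - 0.266*3.245 = 0.13683
Fs = 0.13683 * 1.4 * 3.245 = 0.62162 persons/(s*m)
Fc = 0.62162 * 2.475 = 1.5385 persons/s

1.5385 persons/s


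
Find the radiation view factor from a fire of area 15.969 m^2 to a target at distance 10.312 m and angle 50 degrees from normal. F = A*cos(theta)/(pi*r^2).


cos(50 deg) = 0.64279
pi*r^2 = 334.07
F = 15.969 * 0.64279 / 334.07 = 0.030726

0.030726


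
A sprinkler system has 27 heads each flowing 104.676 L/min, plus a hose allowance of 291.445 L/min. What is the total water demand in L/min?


Sprinkler demand = 27 * 104.676 = 2826.252 L/min
Total = 2826.252 + 291.445 = 3117.697 L/min

3117.697 L/min


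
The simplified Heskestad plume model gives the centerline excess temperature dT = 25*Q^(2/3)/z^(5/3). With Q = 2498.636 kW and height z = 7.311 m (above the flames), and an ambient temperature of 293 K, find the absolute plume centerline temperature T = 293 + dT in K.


Q^(2/3) = 184.13
z^(5/3) = 27.540
dT = 25 * 184.13 / 27.540 = 167.15 K
T = 293 + 167.15 = 460.15 K

460.15 K


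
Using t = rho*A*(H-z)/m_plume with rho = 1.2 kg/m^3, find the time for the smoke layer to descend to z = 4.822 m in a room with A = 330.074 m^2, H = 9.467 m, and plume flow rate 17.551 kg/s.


H - z = 4.645 m
t = 1.2 * 330.074 * 4.645 / 17.551 = 104.83 s

104.83 s


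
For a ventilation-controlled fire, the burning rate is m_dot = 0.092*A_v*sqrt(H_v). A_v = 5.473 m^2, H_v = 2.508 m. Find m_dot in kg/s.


sqrt(H_v) = 1.5837
m_dot = 0.092 * 5.473 * 1.5837 = 0.79740 kg/s

0.79740 kg/s


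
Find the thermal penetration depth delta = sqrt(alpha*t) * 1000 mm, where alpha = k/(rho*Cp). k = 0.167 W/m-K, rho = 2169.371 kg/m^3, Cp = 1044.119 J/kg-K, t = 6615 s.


alpha = 0.167 / (2169.371 * 1044.119) = 7.3728e-08 m^2/s
alpha * t = 0.00048771
delta = sqrt(0.00048771) * 1000 = 22.084 mm

22.084 mm


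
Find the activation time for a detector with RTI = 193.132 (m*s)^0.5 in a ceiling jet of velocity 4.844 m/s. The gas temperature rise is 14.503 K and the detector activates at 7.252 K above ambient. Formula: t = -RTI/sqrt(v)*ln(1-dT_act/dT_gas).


dT_act/dT_gas = 0.50003
ln(1 - 0.50003) = -0.69322
t = -193.132 / sqrt(4.844) * -0.69322 = 60.830 s

60.830 s


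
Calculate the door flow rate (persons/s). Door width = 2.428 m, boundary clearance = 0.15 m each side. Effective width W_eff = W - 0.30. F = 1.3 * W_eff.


W_eff = 2.428 - 0.30 = 2.128 m
F = 1.3 * 2.128 = 2.7664 persons/s

2.7664 persons/s


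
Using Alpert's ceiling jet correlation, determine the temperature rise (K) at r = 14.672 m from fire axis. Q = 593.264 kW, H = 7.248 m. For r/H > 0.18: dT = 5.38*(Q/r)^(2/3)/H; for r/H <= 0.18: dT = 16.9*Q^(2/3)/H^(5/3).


r/H = 14.672 / 7.248 = 2.0243
r/H > 0.18, so dT = 5.38*(Q/r)^(2/3)/H
Q/r = 40.435
(Q/r)^(2/3) = 11.781
dT = 5.38 * 11.781 / 7.248 = 8.7445 K

8.7445 K


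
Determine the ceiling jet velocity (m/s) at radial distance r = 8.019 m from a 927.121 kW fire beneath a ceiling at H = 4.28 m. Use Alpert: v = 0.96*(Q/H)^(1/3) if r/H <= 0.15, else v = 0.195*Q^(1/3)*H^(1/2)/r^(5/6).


r/H = 8.019 / 4.28 = 1.8736
r/H > 0.15, so v = 0.195*Q^(1/3)*H^(1/2)/r^(5/6)
Q^(1/3) = 9.7509
H^(1/2) = 2.0688
r^(5/6) = 5.6680
v = 0.195 * 9.7509 * 2.0688 / 5.6680 = 0.69401 m/s

0.69401 m/s


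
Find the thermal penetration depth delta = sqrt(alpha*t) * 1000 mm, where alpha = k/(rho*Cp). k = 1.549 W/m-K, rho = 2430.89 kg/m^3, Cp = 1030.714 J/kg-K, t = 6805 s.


alpha = 1.549 / (2430.89 * 1030.714) = 6.1823e-07 m^2/s
alpha * t = 0.0042070
delta = sqrt(0.0042070) * 1000 = 64.862 mm

64.862 mm


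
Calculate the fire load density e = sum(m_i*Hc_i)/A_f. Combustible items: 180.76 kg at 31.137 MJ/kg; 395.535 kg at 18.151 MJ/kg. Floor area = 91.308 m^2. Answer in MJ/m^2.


Total energy = 180.76*31.137 + 395.535*18.151
= 5628.324 + 7179.356
= 12807.68 MJ
e = 12807.68 / 91.308 = 140.27 MJ/m^2

140.27 MJ/m^2


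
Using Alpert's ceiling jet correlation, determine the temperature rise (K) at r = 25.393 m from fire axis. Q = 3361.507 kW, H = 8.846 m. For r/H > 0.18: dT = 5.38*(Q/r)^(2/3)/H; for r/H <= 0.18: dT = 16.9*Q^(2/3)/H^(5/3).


r/H = 25.393 / 8.846 = 2.8706
r/H > 0.18, so dT = 5.38*(Q/r)^(2/3)/H
Q/r = 132.38
(Q/r)^(2/3) = 25.974
dT = 5.38 * 25.974 / 8.846 = 15.797 K

15.797 K


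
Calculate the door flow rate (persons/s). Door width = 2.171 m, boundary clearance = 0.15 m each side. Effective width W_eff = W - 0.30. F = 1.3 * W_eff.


W_eff = 2.171 - 0.30 = 1.871 m
F = 1.3 * 1.871 = 2.4323 persons/s

2.4323 persons/s


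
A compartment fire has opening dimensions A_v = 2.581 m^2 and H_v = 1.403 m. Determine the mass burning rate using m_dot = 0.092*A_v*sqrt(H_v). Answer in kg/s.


sqrt(H_v) = 1.1845
m_dot = 0.092 * 2.581 * 1.1845 = 0.28126 kg/s

0.28126 kg/s


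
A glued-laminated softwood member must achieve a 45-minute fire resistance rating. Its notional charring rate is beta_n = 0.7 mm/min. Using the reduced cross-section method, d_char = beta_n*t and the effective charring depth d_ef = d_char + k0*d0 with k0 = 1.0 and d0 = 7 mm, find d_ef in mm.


d_char = 0.7 * 45 = 31.5 mm
d_ef = 31.5 + 1.0*7 = 38.5 mm

38.5 mm


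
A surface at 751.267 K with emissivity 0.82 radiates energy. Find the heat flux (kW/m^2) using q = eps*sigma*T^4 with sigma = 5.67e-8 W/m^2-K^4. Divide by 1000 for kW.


T^4 = 3.1855e+11
q = 0.82 * 5.67e-8 * 3.1855e+11 / 1000 = 14.811 kW/m^2

14.811 kW/m^2


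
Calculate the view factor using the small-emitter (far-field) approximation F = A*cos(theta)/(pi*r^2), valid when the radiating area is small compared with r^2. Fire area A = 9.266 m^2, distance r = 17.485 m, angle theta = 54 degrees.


cos(54 deg) = 0.58779
pi*r^2 = 960.46
F = 9.266 * 0.58779 / 960.46 = 0.0056706

0.0056706


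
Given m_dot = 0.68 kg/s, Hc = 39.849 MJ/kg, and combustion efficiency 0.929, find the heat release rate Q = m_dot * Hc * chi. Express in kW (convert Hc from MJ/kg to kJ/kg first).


Hc = 39.849 MJ/kg = 39.849 * 1000 kJ/kg = 39849 kJ/kg
Q = 0.68 kg/s * 39849 kJ/kg * 0.929 = 25173 kW

25173 kW


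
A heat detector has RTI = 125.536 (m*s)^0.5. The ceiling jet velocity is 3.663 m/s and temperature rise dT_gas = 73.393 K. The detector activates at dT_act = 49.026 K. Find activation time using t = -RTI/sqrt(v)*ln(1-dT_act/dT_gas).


dT_act/dT_gas = 0.66799
ln(1 - 0.66799) = -1.1026
t = -125.536 / sqrt(3.663) * -1.1026 = 72.321 s

72.321 s


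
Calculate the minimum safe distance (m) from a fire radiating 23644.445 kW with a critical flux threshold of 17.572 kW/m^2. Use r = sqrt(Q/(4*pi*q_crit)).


4*pi*q_crit = 220.82
Q/(4*pi*q_crit) = 107.08
r = sqrt(107.08) = 10.348 m

10.348 m


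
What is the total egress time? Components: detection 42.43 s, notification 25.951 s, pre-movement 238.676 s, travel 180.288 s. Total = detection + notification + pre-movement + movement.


Total = 42.43 + 25.951 + 238.676 + 180.288 = 487.345 s

487.345 s


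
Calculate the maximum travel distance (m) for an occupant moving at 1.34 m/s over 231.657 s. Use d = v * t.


d = 1.34 * 231.657 = 310.42 m

310.42 m


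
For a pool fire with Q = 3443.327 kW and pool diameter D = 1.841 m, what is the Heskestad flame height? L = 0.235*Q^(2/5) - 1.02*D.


Q^(2/5) = 25.989
0.235 * Q^(2/5) = 6.1074
1.02 * D = 1.8778
L = 4.2296 m

4.2296 m


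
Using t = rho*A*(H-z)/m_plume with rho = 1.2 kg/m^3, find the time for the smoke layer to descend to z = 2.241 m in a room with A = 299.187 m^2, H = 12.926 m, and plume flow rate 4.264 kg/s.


H - z = 10.685 m
t = 1.2 * 299.187 * 10.685 / 4.264 = 899.67 s

899.67 s


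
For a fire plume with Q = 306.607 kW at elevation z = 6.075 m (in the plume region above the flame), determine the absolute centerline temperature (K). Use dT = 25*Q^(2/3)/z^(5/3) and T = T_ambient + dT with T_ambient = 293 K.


Q^(2/3) = 45.470
z^(5/3) = 20.226
dT = 25 * 45.470 / 20.226 = 56.202 K
T = 293 + 56.202 = 349.20 K

349.20 K
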